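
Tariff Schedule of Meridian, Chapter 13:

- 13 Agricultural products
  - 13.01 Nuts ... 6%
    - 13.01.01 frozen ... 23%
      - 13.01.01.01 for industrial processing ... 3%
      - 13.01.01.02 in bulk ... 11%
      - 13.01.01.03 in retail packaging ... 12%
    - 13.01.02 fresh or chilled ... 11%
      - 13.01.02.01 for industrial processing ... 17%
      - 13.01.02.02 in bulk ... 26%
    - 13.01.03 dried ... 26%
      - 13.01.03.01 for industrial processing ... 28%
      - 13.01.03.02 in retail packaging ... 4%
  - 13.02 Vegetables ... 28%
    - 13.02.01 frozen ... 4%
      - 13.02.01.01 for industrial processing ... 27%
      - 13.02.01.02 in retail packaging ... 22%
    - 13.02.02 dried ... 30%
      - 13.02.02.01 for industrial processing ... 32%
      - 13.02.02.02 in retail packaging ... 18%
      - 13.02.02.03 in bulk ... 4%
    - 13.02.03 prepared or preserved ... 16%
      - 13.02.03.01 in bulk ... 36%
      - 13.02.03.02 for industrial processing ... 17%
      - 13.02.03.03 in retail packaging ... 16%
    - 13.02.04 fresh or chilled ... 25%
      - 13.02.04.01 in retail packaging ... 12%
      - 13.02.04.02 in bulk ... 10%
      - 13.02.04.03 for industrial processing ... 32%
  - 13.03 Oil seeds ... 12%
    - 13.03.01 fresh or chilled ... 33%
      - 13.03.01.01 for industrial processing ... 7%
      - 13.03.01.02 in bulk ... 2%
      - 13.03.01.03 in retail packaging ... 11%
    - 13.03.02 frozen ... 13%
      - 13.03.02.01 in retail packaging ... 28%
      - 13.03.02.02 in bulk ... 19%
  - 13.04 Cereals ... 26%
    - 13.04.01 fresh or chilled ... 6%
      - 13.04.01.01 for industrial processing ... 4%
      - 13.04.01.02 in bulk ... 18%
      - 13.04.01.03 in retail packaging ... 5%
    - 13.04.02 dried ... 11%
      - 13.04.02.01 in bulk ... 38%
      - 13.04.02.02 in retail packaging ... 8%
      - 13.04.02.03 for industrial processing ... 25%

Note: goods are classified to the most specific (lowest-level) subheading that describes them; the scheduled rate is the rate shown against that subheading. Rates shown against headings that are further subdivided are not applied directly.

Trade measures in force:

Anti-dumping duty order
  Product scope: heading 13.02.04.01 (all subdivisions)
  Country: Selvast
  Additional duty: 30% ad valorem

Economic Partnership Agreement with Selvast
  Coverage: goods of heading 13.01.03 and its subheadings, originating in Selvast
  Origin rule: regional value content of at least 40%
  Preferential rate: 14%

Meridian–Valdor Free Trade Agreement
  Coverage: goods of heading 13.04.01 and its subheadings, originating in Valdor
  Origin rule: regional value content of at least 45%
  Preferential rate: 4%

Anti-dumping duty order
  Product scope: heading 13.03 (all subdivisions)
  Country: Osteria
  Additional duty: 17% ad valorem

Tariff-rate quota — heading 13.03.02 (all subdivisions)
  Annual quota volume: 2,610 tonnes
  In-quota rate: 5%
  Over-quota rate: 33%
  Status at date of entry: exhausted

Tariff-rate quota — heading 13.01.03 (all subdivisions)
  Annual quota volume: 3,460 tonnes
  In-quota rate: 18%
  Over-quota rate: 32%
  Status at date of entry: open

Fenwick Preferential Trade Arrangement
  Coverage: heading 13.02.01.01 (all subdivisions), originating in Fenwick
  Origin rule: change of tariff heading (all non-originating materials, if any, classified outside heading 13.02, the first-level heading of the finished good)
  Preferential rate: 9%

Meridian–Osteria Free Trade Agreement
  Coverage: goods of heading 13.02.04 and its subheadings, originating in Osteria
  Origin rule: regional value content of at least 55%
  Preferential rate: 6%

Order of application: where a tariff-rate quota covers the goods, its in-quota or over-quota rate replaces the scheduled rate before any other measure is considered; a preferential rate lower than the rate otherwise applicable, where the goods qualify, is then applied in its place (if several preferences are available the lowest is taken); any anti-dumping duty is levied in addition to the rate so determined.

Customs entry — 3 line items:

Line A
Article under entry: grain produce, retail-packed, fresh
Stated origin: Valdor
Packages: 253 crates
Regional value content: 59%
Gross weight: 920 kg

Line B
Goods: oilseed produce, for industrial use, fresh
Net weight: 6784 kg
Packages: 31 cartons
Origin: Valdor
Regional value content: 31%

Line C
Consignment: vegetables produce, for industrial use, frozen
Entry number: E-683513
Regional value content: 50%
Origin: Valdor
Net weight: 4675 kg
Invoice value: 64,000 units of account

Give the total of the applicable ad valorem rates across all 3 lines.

Line A: grain → 13.04; fresh → 13.04.01; retail-packed → 13.04.01.03. Scheduled 5%. Valdor agreement on 13.04.01: RVC ≥ 45% → 4% available; preferential 4%. → 4%.
Line B: oilseed → 13.03; fresh → 13.03.01; for industrial use → 13.03.01.01. Scheduled 7%. Valdor agreement on 13.04.01: 13.03.01.01 not covered. → 7%.
Line C: vegetables → 13.02; frozen → 13.02.01; for industrial use → 13.02.01.01. Scheduled 27%. Valdor agreement on 13.04.01: 13.02.01.01 not covered. → 27%.
Sum: 4% + 7% + 27% = 38%.

38%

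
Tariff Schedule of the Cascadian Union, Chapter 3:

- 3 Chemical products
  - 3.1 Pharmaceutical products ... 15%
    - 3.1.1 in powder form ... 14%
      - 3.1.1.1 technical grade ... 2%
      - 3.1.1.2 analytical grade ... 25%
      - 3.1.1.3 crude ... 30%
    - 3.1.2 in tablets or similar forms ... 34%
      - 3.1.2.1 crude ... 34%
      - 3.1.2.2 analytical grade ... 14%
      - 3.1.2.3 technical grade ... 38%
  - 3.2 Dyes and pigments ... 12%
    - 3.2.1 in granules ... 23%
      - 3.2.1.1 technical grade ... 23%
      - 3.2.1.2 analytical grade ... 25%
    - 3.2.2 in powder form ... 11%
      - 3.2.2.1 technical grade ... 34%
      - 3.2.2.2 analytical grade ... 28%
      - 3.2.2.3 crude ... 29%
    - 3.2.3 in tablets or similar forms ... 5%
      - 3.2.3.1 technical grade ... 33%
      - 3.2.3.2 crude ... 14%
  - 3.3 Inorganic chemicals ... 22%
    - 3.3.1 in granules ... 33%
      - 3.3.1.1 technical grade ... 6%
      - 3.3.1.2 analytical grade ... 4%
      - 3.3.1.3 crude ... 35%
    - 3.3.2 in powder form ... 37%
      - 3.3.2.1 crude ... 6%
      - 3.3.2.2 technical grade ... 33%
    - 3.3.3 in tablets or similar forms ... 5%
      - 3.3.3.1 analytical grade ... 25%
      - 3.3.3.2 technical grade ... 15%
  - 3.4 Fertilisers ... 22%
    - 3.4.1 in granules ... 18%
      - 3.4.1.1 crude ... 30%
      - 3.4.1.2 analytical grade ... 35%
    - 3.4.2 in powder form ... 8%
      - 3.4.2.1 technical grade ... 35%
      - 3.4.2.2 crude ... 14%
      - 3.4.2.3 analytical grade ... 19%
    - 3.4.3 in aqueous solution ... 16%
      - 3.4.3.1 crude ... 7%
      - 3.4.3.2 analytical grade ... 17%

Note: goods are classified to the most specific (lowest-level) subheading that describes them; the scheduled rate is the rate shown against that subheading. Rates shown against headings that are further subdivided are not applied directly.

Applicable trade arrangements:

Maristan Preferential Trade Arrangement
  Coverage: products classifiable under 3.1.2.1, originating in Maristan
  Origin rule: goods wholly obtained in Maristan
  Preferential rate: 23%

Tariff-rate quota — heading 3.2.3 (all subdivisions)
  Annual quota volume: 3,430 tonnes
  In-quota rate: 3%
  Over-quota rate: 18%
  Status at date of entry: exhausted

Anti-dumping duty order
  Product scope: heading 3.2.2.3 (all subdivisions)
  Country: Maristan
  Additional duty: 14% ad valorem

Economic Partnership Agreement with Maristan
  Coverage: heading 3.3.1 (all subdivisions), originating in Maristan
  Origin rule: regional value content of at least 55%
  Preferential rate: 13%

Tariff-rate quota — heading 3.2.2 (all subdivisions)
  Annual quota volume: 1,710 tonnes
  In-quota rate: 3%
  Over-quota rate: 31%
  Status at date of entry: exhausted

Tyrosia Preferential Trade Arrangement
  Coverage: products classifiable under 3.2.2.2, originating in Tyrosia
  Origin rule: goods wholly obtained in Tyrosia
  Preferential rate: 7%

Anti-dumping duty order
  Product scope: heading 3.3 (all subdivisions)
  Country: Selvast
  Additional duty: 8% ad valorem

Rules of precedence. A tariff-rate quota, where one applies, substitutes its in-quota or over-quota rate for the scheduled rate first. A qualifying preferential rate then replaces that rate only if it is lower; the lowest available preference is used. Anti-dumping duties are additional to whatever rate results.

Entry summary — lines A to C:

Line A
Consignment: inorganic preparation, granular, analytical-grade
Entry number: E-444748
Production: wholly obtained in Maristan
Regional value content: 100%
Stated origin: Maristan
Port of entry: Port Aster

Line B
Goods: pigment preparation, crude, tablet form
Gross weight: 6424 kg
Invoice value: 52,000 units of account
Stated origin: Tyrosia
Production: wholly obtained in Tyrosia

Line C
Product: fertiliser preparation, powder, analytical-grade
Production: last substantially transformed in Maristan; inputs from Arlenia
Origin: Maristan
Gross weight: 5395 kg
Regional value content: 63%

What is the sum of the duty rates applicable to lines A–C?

41%

Line A: inorganic → 3.3; granular → 3.3.1; analytical-grade → 3.3.1.2. Scheduled 4%. Maristan agreement on 3.1.2.1: 3.3.1.2 not covered; Maristan agreement on 3.3.1: RVC ≥ 55% → 13% available; preference 13% not lower than 4% → no reduction. → 4%.
Line B: pigment → 3.2; tablet form → 3.2.3; crude → 3.2.3.2. Scheduled 14%. quota on 3.2.3 exhausted → over-quota 18%; Tyrosia agreement on 3.2.2.2: 3.2.3.2 not covered. → 18%.
Line C: fertiliser → 3.4; powder → 3.4.2; analytical-grade → 3.4.2.3. Scheduled 19%. Maristan agreement on 3.1.2.1: 3.4.2.3 not covered; Maristan agreement on 3.3.1: 3.4.2.3 not covered. → 19%.
Sum: 4% + 18% + 19% = 41%.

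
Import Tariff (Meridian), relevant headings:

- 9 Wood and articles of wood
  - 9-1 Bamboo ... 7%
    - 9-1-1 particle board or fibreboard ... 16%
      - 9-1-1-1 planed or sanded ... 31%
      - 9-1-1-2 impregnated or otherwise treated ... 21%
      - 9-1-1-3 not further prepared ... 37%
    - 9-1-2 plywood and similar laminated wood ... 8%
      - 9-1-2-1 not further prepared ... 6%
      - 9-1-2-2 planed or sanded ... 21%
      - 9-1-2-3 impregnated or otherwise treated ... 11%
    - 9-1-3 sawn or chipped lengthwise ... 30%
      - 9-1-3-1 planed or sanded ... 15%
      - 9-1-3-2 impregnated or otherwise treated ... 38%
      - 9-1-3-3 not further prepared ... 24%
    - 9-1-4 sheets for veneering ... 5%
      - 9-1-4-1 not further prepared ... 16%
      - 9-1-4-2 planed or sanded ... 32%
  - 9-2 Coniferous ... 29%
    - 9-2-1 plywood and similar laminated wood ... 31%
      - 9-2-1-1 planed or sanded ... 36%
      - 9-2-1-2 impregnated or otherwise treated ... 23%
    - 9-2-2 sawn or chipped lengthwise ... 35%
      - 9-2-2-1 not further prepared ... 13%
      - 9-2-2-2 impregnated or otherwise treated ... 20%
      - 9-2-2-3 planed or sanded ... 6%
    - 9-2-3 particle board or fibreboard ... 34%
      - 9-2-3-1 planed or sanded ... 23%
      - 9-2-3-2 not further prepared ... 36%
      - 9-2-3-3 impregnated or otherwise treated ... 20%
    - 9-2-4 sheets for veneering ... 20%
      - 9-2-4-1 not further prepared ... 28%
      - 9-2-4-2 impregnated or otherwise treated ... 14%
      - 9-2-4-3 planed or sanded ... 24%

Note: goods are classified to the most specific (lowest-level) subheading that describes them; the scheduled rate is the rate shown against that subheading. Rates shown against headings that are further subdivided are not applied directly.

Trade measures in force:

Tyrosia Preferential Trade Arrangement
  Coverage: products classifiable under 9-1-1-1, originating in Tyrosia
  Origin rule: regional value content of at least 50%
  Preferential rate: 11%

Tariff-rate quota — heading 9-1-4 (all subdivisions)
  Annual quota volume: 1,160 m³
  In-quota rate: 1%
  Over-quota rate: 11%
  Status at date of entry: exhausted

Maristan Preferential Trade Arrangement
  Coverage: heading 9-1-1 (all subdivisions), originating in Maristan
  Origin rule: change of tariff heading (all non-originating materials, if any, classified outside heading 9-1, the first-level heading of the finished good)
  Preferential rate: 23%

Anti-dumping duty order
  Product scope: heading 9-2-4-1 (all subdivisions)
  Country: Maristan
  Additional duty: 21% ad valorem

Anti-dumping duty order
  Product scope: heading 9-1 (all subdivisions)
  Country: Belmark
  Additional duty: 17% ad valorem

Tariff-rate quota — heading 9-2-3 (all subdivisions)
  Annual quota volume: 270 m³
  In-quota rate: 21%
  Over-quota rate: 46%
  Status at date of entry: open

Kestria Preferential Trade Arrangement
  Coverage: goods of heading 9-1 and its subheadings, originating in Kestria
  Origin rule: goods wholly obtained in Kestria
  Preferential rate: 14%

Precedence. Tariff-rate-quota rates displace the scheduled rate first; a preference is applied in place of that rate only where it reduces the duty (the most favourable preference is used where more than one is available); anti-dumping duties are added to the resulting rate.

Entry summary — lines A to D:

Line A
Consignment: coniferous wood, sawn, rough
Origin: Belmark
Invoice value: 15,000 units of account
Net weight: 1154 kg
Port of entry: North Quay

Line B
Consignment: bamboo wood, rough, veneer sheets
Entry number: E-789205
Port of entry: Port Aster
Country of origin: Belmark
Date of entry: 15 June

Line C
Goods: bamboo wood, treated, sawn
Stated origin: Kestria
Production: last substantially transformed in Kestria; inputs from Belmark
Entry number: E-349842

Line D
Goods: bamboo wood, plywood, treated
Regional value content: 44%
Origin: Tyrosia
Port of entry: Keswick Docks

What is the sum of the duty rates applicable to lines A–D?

Line A: coniferous → 9-2; sawn → 9-2-2; rough → 9-2-2-1. Scheduled 13%. No special measure applies. → 13%.
Line B: bamboo → 9-1; veneer sheets → 9-1-4; rough → 9-1-4-1. Scheduled 16%. quota on 9-1-4 exhausted → over-quota 11%; anti-dumping (Belmark, 9-1): +17%; total 11% + 17% = 28%. → 28%.
Line C: bamboo → 9-1; sawn → 9-1-3; treated → 9-1-3-2. Scheduled 38%. Kestria agreement on 9-1: not wholly obtained. → 38%.
Line D: bamboo → 9-1; plywood → 9-1-2; treated → 9-1-2-3. Scheduled 11%. Tyrosia agreement on 9-1-1-1: 9-1-2-3 not covered. → 11%.
Sum: 13% + 28% + 38% + 11% = 90%.

90%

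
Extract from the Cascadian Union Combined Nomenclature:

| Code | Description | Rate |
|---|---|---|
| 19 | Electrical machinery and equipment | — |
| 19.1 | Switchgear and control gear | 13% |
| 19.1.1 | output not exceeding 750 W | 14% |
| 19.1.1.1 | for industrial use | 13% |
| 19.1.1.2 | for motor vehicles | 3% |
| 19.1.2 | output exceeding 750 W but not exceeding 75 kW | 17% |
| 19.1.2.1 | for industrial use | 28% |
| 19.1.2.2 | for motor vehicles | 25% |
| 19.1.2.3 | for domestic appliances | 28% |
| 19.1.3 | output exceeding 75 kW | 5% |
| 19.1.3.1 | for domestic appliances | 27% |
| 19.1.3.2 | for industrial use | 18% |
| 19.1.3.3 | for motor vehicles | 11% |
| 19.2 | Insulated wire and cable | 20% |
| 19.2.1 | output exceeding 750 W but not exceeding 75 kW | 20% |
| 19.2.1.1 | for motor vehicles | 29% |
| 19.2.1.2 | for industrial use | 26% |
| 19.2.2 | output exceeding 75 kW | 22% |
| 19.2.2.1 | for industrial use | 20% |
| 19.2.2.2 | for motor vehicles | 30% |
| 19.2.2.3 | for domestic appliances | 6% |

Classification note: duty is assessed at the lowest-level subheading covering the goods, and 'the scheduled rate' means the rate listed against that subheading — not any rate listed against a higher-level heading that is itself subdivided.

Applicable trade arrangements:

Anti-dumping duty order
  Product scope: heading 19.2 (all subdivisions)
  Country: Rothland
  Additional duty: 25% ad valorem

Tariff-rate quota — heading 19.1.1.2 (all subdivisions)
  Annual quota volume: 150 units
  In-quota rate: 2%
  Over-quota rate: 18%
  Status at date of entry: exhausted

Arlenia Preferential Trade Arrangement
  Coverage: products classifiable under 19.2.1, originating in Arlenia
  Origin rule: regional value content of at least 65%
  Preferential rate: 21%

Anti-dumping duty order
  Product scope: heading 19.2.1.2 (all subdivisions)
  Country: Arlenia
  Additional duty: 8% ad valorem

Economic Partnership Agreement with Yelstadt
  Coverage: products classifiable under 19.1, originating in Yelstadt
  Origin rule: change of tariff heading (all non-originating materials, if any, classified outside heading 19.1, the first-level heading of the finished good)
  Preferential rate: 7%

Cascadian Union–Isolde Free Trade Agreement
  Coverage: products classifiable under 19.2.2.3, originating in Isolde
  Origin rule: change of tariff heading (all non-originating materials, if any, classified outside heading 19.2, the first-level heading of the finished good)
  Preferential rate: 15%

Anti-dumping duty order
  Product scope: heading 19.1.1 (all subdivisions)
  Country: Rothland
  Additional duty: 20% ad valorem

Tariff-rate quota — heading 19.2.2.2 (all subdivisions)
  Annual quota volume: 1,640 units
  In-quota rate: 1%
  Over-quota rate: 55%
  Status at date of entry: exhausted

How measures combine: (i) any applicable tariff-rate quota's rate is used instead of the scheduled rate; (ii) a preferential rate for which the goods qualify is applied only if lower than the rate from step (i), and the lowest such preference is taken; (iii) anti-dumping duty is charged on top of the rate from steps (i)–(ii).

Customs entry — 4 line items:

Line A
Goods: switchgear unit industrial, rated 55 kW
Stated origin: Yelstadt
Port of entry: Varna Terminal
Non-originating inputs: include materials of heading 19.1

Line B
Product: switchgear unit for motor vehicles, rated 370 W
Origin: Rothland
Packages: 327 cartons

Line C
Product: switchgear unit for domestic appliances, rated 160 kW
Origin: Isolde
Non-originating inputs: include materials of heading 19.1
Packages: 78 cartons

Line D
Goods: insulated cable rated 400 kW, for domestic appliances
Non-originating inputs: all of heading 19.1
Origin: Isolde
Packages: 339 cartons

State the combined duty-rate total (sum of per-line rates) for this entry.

99%

Line A: switchgear unit → 19.1; rated 55 kW → 19.1.2; industrial → 19.1.2.1. Scheduled 28%. Yelstadt agreement on 19.1: CTH not met. → 28%.
Line B: switchgear unit → 19.1; rated 370 W → 19.1.1; for motor vehicles → 19.1.1.2. Scheduled 3%. quota on 19.1.1.2 exhausted → over-quota 18%; anti-dumping (Rothland, 19.1.1): +20%; total 18% + 20% = 38%. → 38%.
Line C: switchgear unit → 19.1; rated 160 kW → 19.1.3; for domestic appliances → 19.1.3.1. Scheduled 27%. Isolde agreement on 19.2.2.3: 19.1.3.1 not covered. → 27%.
Line D: insulated cable → 19.2; rated 400 kW → 19.2.2; for domestic appliances → 19.2.2.3. Scheduled 6%. Isolde agreement on 19.2.2.3: CTH met → 15% available; preference 15% not lower than 6% → no reduction. → 6%.
Sum: 28% + 38% + 27% + 6% = 99%.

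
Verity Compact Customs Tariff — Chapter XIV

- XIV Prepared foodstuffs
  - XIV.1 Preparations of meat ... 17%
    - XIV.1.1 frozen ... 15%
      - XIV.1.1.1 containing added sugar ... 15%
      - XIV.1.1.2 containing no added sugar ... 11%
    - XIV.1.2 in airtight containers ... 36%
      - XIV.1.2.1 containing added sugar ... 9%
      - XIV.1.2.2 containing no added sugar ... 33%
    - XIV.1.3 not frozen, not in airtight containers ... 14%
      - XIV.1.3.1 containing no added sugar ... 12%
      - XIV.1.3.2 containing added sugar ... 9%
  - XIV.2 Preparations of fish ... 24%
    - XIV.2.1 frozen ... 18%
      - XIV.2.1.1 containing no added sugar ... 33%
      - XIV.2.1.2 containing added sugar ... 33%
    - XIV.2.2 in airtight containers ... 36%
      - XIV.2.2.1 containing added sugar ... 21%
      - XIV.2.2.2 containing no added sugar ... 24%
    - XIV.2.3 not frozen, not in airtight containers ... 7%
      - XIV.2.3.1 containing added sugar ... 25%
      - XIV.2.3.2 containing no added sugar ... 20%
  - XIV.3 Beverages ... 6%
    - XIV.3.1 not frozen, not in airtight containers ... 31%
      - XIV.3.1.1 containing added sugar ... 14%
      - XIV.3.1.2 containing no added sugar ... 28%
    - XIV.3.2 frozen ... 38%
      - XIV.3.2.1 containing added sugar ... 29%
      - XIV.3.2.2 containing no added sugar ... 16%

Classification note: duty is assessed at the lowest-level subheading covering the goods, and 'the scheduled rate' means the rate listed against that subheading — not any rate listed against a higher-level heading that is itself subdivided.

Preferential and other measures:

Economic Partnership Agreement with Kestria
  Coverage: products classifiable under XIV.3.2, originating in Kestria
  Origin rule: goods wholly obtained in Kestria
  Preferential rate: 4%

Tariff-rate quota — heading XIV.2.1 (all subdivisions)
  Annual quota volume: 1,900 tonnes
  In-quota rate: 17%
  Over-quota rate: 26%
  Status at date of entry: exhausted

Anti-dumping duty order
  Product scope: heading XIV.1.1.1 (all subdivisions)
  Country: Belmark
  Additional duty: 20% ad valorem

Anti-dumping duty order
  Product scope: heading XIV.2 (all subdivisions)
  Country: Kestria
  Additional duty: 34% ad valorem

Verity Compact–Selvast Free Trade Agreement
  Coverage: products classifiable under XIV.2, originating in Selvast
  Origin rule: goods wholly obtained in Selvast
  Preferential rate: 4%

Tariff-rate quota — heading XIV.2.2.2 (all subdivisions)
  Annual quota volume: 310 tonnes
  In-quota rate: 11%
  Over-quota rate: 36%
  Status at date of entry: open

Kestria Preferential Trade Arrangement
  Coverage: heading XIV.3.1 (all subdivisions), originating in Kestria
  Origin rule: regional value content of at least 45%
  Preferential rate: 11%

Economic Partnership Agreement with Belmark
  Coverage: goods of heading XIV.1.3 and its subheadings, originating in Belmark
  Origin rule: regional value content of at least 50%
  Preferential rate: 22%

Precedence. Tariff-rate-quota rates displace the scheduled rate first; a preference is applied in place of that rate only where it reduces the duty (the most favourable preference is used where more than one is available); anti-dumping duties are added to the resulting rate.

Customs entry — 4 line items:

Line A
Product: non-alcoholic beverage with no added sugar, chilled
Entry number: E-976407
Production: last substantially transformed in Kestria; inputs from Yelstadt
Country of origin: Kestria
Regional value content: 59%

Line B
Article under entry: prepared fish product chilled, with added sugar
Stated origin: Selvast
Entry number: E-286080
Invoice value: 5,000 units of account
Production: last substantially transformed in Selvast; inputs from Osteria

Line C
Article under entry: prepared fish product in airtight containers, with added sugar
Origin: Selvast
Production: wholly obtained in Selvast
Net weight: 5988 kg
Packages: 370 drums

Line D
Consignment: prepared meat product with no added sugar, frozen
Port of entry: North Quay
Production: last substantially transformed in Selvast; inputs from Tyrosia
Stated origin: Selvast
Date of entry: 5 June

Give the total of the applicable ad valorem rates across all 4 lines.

Line A: non-alcoholic beverage → XIV.3; chilled → XIV.3.1; with no added sugar → XIV.3.1.2. Scheduled 28%. Kestria agreement on XIV.3.2: XIV.3.1.2 not covered; Kestria agreement on XIV.3.1: RVC ≥ 45% → 11% available; preferential 11%. → 11%.
Line B: prepared fish product → XIV.2; chilled → XIV.2.3; with added sugar → XIV.2.3.1. Scheduled 25%. Selvast agreement on XIV.2: not wholly obtained. → 25%.
Line C: prepared fish product → XIV.2; in airtight containers → XIV.2.2; with added sugar → XIV.2.2.1. Scheduled 21%. Selvast agreement on XIV.2: wholly obtained → 4% available; preferential 4%. → 4%.
Line D: prepared meat product → XIV.1; frozen → XIV.1.1; with no added sugar → XIV.1.1.2. Scheduled 11%. Selvast agreement on XIV.2: XIV.1.1.2 not covered. → 11%.
Sum: 11% + 25% + 4% + 11% = 51%.

51%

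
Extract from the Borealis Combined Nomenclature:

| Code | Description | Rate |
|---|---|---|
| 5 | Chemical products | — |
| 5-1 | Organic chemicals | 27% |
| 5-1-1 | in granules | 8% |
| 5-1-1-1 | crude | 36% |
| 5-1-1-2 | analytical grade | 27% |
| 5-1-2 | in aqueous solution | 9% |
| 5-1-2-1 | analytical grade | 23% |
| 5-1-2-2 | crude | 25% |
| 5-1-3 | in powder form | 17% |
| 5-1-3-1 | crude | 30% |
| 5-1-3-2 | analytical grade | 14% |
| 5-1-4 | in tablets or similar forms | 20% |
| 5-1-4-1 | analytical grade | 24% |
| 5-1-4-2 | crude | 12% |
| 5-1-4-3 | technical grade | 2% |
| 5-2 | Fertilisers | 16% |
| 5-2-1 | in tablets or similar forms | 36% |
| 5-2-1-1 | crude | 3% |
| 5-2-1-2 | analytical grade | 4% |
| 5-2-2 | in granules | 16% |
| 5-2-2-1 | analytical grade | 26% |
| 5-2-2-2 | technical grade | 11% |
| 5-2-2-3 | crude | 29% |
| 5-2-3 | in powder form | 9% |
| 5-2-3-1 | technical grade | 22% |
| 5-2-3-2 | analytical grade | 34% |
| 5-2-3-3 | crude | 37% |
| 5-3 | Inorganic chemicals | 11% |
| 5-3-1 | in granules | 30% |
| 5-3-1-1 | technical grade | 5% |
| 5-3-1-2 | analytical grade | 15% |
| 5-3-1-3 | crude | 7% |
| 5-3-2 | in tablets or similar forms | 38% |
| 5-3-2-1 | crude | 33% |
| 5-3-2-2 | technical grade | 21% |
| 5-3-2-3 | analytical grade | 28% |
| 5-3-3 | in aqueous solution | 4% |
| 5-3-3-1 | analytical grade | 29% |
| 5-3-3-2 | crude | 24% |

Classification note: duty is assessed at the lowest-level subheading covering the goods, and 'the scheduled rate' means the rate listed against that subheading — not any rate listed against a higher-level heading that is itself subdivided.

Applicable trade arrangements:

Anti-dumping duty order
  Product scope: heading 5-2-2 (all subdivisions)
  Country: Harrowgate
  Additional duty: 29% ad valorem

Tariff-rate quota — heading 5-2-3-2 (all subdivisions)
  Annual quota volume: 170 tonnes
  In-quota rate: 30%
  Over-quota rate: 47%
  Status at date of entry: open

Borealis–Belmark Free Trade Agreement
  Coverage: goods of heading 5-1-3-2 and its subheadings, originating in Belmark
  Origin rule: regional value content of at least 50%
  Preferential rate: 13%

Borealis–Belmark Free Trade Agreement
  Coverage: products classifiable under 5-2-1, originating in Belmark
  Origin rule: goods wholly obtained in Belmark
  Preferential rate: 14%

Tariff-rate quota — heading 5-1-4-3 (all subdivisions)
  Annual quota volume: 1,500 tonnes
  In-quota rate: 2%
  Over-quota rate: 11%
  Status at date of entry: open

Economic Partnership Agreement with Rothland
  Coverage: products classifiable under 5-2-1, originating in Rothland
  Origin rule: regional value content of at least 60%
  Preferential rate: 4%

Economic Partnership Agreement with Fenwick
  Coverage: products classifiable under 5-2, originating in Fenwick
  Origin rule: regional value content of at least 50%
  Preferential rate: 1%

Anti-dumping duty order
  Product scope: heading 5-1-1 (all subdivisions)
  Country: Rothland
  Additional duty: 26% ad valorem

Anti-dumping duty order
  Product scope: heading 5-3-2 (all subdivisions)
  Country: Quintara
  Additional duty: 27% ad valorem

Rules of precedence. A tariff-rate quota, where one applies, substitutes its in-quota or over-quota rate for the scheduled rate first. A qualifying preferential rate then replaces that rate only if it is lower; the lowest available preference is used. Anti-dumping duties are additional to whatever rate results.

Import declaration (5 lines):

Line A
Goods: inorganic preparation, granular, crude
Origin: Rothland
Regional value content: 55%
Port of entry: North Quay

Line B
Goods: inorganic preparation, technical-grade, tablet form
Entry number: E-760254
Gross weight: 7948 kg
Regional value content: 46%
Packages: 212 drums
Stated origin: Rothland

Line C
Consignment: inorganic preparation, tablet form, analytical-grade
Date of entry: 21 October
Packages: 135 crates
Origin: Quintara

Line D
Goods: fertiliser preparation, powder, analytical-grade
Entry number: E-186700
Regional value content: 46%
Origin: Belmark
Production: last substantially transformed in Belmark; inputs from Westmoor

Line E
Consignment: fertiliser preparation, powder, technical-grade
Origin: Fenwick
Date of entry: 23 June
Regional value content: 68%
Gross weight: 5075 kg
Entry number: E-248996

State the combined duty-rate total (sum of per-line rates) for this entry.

Line A: inorganic → 5-3; granular → 5-3-1; crude → 5-3-1-3. Scheduled 7%. Rothland agreement on 5-2-1: 5-3-1-3 not covered. → 7%.
Line B: inorganic → 5-3; tablet form → 5-3-2; technical-grade → 5-3-2-2. Scheduled 21%. Rothland agreement on 5-2-1: 5-3-2-2 not covered. → 21%.
Line C: inorganic → 5-3; tablet form → 5-3-2; analytical-grade → 5-3-2-3. Scheduled 28%. anti-dumping (Quintara, 5-3-2): +27%; total 28% + 27% = 55%. → 55%.
Line D: fertiliser → 5-2; powder → 5-2-3; analytical-grade → 5-2-3-2. Scheduled 34%. quota on 5-2-3-2 open → in-quota 30%; Belmark agreement on 5-1-3-2: 5-2-3-2 not covered; Belmark agreement on 5-2-1: 5-2-3-2 not covered. → 30%.
Line E: fertiliser → 5-2; powder → 5-2-3; technical-grade → 5-2-3-1. Scheduled 22%. Fenwick agreement on 5-2: RVC ≥ 50% → 1% available; preferential 1%. → 1%.
Sum: 7% + 21% + 55% + 30% + 1% = 114%.

114%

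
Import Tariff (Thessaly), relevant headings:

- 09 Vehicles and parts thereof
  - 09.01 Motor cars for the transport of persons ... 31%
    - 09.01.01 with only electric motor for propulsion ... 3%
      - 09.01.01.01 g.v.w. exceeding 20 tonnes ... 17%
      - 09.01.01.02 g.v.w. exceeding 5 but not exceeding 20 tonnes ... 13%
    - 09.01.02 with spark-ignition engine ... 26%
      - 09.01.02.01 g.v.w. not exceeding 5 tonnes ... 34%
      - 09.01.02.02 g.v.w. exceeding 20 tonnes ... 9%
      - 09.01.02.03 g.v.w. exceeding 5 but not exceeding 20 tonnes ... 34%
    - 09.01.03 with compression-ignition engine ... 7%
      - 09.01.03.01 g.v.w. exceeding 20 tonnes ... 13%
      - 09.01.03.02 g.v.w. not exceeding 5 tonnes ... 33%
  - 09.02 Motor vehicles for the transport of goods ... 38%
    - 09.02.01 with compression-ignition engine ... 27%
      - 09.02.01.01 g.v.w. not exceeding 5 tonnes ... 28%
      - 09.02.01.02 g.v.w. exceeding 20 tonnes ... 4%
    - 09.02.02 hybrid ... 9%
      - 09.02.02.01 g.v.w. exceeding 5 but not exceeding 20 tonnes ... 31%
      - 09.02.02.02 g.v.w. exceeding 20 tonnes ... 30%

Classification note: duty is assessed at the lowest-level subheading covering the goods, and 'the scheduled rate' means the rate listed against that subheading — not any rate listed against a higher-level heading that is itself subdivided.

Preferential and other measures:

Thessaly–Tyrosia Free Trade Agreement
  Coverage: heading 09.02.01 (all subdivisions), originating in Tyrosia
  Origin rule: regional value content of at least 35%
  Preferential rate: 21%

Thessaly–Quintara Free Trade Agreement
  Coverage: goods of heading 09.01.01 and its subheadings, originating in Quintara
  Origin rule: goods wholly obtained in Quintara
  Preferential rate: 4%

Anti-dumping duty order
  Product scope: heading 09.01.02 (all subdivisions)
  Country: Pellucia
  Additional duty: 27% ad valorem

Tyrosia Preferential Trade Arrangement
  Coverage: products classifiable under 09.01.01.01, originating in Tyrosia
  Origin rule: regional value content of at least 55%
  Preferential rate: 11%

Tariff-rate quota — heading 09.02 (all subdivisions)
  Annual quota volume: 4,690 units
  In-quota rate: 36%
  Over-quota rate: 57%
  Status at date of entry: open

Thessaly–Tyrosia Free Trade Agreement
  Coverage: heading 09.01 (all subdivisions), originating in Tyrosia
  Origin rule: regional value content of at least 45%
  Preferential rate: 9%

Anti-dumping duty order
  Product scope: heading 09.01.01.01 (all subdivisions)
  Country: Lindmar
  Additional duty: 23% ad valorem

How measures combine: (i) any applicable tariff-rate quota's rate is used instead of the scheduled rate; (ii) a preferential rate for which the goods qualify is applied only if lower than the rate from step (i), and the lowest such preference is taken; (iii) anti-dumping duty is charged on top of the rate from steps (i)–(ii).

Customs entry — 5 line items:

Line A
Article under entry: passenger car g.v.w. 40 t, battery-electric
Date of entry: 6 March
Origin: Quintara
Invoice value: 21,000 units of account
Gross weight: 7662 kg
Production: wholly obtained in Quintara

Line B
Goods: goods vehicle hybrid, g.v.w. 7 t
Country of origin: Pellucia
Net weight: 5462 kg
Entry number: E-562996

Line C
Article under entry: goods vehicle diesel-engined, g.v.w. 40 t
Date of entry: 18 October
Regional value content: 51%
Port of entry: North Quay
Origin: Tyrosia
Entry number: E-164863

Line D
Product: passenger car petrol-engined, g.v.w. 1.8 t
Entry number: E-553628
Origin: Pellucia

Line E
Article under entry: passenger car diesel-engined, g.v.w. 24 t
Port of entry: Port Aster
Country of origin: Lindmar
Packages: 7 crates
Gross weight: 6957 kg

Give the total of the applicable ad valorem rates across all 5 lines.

135%

Line A: passenger car → 09.01; battery-electric → 09.01.01; g.v.w. 40 t → 09.01.01.01. Scheduled 17%. Quintara agreement on 09.01.01: wholly obtained → 4% available; preferential 4%. → 4%.
Line B: goods vehicle → 09.02; hybrid → 09.02.02; g.v.w. 7 t → 09.02.02.01. Scheduled 31%. quota on 09.02 open → in-quota 36%. → 36%.
Line C: goods vehicle → 09.02; diesel-engined → 09.02.01; g.v.w. 40 t → 09.02.01.02. Scheduled 4%. quota on 09.02 open → in-quota 36%; Tyrosia agreement on 09.02.01: RVC ≥ 35% → 21% available; Tyrosia agreement on 09.01.01.01: 09.02.01.02 not covered; Tyrosia agreement on 09.01: 09.02.01.02 not covered; preferential 21%. → 21%.
Line D: passenger car → 09.01; petrol-engined → 09.01.02; g.v.w. 1.8 t → 09.01.02.01. Scheduled 34%. anti-dumping (Pellucia, 09.01.02): +27%; total 34% + 27% = 61%. → 61%.
Line E: passenger car → 09.01; diesel-engined → 09.01.03; g.v.w. 24 t → 09.01.03.01. Scheduled 13%. No special measure applies. → 13%.
Sum: 4% + 36% + 21% + 61% + 13% = 135%.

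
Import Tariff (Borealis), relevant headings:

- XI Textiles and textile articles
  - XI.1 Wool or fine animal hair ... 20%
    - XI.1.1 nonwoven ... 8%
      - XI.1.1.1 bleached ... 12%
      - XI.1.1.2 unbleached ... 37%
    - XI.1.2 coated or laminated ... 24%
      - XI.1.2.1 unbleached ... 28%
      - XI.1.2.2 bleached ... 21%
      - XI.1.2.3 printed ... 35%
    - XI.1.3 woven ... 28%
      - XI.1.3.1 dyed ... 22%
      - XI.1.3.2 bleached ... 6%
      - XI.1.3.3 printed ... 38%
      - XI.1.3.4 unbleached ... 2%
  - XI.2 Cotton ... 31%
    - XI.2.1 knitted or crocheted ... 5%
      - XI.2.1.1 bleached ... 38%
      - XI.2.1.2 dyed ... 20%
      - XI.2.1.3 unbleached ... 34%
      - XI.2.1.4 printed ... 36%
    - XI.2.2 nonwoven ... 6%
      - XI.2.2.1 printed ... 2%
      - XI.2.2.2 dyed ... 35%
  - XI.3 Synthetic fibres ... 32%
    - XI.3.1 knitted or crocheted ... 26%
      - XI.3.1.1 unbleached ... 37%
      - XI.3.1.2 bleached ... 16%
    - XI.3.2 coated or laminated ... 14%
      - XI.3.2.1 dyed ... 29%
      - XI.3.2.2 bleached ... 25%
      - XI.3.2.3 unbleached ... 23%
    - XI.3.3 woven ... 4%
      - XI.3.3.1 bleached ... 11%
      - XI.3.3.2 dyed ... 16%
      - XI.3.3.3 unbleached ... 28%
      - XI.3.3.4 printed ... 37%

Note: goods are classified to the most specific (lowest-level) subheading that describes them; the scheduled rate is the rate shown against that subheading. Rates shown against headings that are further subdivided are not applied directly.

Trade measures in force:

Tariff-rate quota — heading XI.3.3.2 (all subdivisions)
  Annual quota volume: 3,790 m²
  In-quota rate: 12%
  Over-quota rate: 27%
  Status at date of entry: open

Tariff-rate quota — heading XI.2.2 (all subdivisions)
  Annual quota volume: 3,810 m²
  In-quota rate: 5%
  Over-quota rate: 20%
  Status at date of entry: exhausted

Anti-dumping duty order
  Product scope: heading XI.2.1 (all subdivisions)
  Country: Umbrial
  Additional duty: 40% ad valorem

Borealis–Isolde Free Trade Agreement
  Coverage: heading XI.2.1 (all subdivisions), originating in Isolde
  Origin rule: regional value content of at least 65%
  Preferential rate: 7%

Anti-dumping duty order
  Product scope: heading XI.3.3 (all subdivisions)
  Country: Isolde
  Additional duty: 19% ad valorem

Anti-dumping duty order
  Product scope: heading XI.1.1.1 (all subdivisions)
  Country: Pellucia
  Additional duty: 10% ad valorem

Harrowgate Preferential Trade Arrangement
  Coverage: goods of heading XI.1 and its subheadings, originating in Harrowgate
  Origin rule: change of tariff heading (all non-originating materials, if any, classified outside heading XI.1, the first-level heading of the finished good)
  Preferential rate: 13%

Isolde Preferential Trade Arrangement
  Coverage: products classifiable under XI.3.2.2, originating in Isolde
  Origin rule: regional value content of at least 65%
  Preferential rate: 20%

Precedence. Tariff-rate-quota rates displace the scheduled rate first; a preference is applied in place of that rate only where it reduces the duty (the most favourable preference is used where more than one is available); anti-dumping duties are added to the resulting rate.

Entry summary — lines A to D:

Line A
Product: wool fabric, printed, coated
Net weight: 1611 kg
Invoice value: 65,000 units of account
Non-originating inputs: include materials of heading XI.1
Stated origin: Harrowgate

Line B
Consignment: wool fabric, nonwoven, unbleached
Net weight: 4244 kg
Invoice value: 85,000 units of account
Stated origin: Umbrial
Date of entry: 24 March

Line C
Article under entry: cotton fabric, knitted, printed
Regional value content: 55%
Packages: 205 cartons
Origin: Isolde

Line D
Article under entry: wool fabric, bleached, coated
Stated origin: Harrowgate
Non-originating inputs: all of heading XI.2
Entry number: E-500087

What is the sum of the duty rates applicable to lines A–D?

121%

Line A: wool → XI.1; coated → XI.1.2; printed → XI.1.2.3. Scheduled 35%. Harrowgate agreement on XI.1: CTH not met. → 35%.
Line B: wool → XI.1; nonwoven → XI.1.1; unbleached → XI.1.1.2. Scheduled 37%. No special measure applies. → 37%.
Line C: cotton → XI.2; knitted → XI.2.1; printed → XI.2.1.4. Scheduled 36%. Isolde agreement on XI.2.1: RVC < 65%; Isolde agreement on XI.3.2.2: XI.2.1.4 not covered. → 36%.
Line D: wool → XI.1; coated → XI.1.2; bleached → XI.1.2.2. Scheduled 21%. Harrowgate agreement on XI.1: CTH met → 13% available; preferential 13%. → 13%.
Sum: 35% + 37% + 36% + 13% = 121%.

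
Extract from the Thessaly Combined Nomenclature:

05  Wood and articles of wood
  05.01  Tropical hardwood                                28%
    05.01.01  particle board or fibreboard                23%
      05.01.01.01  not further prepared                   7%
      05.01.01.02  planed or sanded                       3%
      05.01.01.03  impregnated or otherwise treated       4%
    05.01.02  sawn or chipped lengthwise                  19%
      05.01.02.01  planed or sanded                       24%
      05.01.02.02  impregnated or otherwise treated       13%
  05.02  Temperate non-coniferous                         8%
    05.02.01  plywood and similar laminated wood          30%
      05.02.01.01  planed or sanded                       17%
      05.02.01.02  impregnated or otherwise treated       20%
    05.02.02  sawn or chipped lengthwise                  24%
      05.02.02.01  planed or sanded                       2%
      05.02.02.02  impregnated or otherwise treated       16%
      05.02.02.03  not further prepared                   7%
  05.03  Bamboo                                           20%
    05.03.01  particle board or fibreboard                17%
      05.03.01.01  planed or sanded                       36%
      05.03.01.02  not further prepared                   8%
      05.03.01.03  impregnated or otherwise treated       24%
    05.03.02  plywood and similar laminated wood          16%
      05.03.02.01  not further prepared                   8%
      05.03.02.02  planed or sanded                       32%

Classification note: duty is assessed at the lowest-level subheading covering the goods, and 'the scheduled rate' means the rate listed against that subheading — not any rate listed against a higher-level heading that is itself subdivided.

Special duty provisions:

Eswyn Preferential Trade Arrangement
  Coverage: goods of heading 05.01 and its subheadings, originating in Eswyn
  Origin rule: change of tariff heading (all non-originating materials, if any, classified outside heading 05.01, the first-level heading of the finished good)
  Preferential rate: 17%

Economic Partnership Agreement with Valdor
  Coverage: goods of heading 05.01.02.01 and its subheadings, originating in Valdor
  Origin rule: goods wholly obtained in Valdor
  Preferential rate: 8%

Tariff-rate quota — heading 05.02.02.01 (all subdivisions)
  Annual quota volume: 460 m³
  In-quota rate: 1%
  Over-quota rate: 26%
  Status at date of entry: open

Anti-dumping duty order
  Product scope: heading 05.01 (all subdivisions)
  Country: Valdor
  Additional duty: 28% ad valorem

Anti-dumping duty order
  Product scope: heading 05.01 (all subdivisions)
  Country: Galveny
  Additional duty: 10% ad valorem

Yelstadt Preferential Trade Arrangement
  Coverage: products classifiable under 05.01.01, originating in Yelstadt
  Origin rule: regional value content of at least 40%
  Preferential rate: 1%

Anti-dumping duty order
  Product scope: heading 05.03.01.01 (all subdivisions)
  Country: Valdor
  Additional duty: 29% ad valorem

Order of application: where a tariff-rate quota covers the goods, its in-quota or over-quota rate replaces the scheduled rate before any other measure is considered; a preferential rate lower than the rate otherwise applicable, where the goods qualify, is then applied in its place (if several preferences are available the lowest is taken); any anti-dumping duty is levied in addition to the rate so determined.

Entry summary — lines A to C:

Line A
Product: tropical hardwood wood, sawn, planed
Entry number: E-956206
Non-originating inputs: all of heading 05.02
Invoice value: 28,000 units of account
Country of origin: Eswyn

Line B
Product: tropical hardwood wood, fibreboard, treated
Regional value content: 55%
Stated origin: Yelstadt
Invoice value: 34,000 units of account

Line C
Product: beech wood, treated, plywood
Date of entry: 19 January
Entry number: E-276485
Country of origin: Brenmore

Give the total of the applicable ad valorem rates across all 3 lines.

38%

Line A: tropical hardwood → 05.01; sawn → 05.01.02; planed → 05.01.02.01. Scheduled 24%. Eswyn agreement on 05.01: CTH met → 17% available; preferential 17%. → 17%.
Line B: tropical hardwood → 05.01; fibreboard → 05.01.01; treated → 05.01.01.03. Scheduled 4%. Yelstadt agreement on 05.01.01: RVC ≥ 40% → 1% available; preferential 1%. → 1%.
Line C: beech → 05.02; plywood → 05.02.01; treated → 05.02.01.02. Scheduled 20%. No special measure applies. → 20%.
Sum: 17% + 1% + 20% = 38%.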